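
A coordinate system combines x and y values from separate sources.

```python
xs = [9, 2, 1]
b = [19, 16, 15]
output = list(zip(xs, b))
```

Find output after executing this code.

Step 1: zip pairs elements at same index:
  Index 0: (9, 19)
  Index 1: (2, 16)
  Index 2: (1, 15)
Therefore output = [(9, 19), (2, 16), (1, 15)].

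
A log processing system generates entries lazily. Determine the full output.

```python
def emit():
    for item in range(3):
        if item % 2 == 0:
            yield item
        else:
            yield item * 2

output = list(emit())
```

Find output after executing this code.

Step 1: For each item in range(3), yield item if even, else item*2:
  item=0 (even): yield 0
  item=1 (odd): yield 1*2 = 2
  item=2 (even): yield 2
Therefore output = [0, 2, 2].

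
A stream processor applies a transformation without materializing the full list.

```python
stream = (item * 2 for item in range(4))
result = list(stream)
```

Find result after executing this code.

Step 1: For each item in range(4), compute item*2:
  item=0: 0*2 = 0
  item=1: 1*2 = 2
  item=2: 2*2 = 4
  item=3: 3*2 = 6
Therefore result = [0, 2, 4, 6].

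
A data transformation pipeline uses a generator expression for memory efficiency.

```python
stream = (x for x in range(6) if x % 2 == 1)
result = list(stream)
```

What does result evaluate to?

Step 1: Filter range(6) keeping only odd values:
  x=0: even, excluded
  x=1: odd, included
  x=2: even, excluded
  x=3: odd, included
  x=4: even, excluded
  x=5: odd, included
Therefore result = [1, 3, 5].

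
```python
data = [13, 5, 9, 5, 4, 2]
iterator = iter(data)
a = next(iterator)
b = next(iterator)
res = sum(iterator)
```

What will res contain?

Step 1: Create iterator over [13, 5, 9, 5, 4, 2].
Step 2: a = next() = 13, b = next() = 5.
Step 3: sum() of remaining [9, 5, 4, 2] = 20.
Therefore res = 20.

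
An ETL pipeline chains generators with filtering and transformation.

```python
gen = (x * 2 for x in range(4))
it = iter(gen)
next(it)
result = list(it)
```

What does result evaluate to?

Step 1: Generator produces [0, 2, 4, 6].
Step 2: next(it) consumes first element (0).
Step 3: list(it) collects remaining: [2, 4, 6].
Therefore result = [2, 4, 6].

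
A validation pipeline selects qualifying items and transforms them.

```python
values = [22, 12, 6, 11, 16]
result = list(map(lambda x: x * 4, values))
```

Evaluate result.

Step 1: Apply lambda x: x * 4 to each element:
  22 -> 88
  12 -> 48
  6 -> 24
  11 -> 44
  16 -> 64
Therefore result = [88, 48, 24, 44, 64].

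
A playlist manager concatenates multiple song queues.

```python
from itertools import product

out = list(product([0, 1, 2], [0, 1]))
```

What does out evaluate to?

Step 1: product([0, 1, 2], [0, 1]) gives all pairs:
  (0, 0)
  (0, 1)
  (1, 0)
  (1, 1)
  (2, 0)
  (2, 1)
Therefore out = [(0, 0), (0, 1), (1, 0), (1, 1), (2, 0), (2, 1)].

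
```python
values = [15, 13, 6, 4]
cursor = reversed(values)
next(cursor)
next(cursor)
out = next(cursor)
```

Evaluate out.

Step 1: reversed([15, 13, 6, 4]) gives iterator: [4, 6, 13, 15].
Step 2: First next() = 4, second next() = 6.
Step 3: Third next() = 13.
Therefore out = 13.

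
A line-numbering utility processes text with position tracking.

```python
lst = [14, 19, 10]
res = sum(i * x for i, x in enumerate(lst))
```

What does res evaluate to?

Step 1: Compute i * x for each (i, x) in enumerate([14, 19, 10]):
  i=0, x=14: 0*14 = 0
  i=1, x=19: 1*19 = 19
  i=2, x=10: 2*10 = 20
Step 2: sum = 0 + 19 + 20 = 39.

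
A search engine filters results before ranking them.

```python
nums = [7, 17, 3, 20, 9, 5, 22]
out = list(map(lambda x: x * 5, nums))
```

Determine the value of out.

Step 1: Apply lambda x: x * 5 to each element:
  7 -> 35
  17 -> 85
  3 -> 15
  20 -> 100
  9 -> 45
  5 -> 25
  22 -> 110
Therefore out = [35, 85, 15, 100, 45, 25, 110].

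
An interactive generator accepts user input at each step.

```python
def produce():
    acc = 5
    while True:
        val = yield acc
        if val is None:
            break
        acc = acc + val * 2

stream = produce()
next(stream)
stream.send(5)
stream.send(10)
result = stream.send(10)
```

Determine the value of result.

Step 1: next() -> yield acc=5.
Step 2: send(5) -> val=5, acc = 5 + 5*2 = 15, yield 15.
Step 3: send(10) -> val=10, acc = 15 + 10*2 = 35, yield 35.
Step 4: send(10) -> val=10, acc = 35 + 10*2 = 55, yield 55.
Therefore result = 55.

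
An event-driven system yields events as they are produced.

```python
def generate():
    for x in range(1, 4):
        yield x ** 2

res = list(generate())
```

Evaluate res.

Step 1: For each x in range(1, 4), yield x**2:
  x=1: yield 1**2 = 1
  x=2: yield 2**2 = 4
  x=3: yield 3**2 = 9
Therefore res = [1, 4, 9].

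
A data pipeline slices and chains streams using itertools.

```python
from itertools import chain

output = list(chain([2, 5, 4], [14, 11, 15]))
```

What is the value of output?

Step 1: chain() concatenates iterables: [2, 5, 4] + [14, 11, 15].
Therefore output = [2, 5, 4, 14, 11, 15].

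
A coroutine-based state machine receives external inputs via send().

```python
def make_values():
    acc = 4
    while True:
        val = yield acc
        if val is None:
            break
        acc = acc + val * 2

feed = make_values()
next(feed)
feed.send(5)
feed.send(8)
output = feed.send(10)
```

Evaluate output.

Step 1: next() -> yield acc=4.
Step 2: send(5) -> val=5, acc = 4 + 5*2 = 14, yield 14.
Step 3: send(8) -> val=8, acc = 14 + 8*2 = 30, yield 30.
Step 4: send(10) -> val=10, acc = 30 + 10*2 = 50, yield 50.
Therefore output = 50.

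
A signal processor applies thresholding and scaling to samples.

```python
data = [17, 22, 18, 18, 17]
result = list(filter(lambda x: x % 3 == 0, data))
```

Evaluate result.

Step 1: Filter elements divisible by 3:
  17 % 3 = 2: removed
  22 % 3 = 1: removed
  18 % 3 = 0: kept
  18 % 3 = 0: kept
  17 % 3 = 2: removed
Therefore result = [18, 18].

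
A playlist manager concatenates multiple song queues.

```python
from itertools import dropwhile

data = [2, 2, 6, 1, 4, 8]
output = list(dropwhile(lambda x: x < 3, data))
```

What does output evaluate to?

Step 1: dropwhile drops elements while < 3:
  2 < 3: dropped
  2 < 3: dropped
  6: kept (dropping stopped)
Step 2: Remaining elements kept regardless of condition.
Therefore output = [6, 1, 4, 8].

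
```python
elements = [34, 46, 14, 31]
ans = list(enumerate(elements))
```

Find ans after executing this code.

Step 1: enumerate pairs each element with its index:
  (0, 34)
  (1, 46)
  (2, 14)
  (3, 31)
Therefore ans = [(0, 34), (1, 46), (2, 14), (3, 31)].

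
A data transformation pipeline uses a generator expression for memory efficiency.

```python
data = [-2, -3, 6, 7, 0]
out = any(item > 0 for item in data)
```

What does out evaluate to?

Step 1: Check item > 0 for each element in [-2, -3, 6, 7, 0]:
  -2 > 0: False
  -3 > 0: False
  6 > 0: True
  7 > 0: True
  0 > 0: False
Step 2: any() returns True.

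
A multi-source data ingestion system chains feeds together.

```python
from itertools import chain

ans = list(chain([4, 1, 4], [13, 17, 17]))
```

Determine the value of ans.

Step 1: chain() concatenates iterables: [4, 1, 4] + [13, 17, 17].
Therefore ans = [4, 1, 4, 13, 17, 17].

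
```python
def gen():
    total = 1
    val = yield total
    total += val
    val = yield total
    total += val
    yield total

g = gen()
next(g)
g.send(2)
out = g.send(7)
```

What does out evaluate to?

Step 1: next() -> yield total=1.
Step 2: send(2) -> val=2, total = 1+2 = 3, yield 3.
Step 3: send(7) -> val=7, total = 3+7 = 10, yield 10.
Therefore out = 10.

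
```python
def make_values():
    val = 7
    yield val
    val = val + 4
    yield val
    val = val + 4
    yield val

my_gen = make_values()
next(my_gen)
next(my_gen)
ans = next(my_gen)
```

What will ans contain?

Step 1: Trace through generator execution:
  Yield 1: val starts at 7, yield 7
  Yield 2: val = 7 + 4 = 11, yield 11
  Yield 3: val = 11 + 4 = 15, yield 15
Step 2: First next() gets 7, second next() gets the second value, third next() yields 15.
Therefore ans = 15.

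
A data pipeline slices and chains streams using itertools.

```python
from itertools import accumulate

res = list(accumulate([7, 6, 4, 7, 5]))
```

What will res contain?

Step 1: accumulate computes running sums:
  + 7 = 7
  + 6 = 13
  + 4 = 17
  + 7 = 24
  + 5 = 29
Therefore res = [7, 13, 17, 24, 29].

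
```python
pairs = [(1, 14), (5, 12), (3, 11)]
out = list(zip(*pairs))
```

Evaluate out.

Step 1: zip(*pairs) transposes: unzips [(1, 14), (5, 12), (3, 11)] into separate sequences.
Step 2: First elements: (1, 5, 3), second elements: (14, 12, 11).
Therefore out = [(1, 5, 3), (14, 12, 11)].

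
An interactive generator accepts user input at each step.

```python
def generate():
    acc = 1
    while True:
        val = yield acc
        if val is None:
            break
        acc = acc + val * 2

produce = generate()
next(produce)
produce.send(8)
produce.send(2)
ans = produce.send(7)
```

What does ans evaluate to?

Step 1: next() -> yield acc=1.
Step 2: send(8) -> val=8, acc = 1 + 8*2 = 17, yield 17.
Step 3: send(2) -> val=2, acc = 17 + 2*2 = 21, yield 21.
Step 4: send(7) -> val=7, acc = 21 + 7*2 = 35, yield 35.
Therefore ans = 35.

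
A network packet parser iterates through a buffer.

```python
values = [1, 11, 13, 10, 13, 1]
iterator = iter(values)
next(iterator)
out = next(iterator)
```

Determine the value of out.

Step 1: Create iterator over [1, 11, 13, 10, 13, 1].
Step 2: next() consumes 1.
Step 3: next() returns 11.
Therefore out = 11.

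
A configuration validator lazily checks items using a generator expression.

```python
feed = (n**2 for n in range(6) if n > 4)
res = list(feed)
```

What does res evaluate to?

Step 1: For range(6), keep n > 4, then square:
  n=0: 0 <= 4, excluded
  n=1: 1 <= 4, excluded
  n=2: 2 <= 4, excluded
  n=3: 3 <= 4, excluded
  n=4: 4 <= 4, excluded
  n=5: 5 > 4, yield 5**2 = 25
Therefore res = [25].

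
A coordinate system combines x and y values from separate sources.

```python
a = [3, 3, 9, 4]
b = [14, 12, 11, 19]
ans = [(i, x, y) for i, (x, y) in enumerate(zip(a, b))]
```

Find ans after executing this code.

Step 1: enumerate(zip(a, b)) gives index with paired elements:
  i=0: (3, 14)
  i=1: (3, 12)
  i=2: (9, 11)
  i=3: (4, 19)
Therefore ans = [(0, 3, 14), (1, 3, 12), (2, 9, 11), (3, 4, 19)].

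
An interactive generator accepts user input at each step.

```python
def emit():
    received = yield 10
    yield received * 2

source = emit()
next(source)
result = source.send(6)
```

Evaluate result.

Step 1: next(source) advances to first yield, producing 10.
Step 2: send(6) resumes, received = 6.
Step 3: yield received * 2 = 6 * 2 = 12.
Therefore result = 12.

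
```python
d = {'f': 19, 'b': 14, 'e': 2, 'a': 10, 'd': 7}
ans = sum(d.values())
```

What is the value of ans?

Step 1: d.values() = [19, 14, 2, 10, 7].
Step 2: sum = 52.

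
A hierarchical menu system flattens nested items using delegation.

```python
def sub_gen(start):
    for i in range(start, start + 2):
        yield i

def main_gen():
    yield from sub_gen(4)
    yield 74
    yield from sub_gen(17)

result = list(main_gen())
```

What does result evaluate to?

Step 1: main_gen() delegates to sub_gen(4):
  yield 4
  yield 5
Step 2: yield 74
Step 3: Delegates to sub_gen(17):
  yield 17
  yield 18
Therefore result = [4, 5, 74, 17, 18].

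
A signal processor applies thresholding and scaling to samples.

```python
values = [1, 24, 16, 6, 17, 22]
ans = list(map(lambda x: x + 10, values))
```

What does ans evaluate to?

Step 1: Apply lambda x: x + 10 to each element:
  1 -> 11
  24 -> 34
  16 -> 26
  6 -> 16
  17 -> 27
  22 -> 32
Therefore ans = [11, 34, 26, 16, 27, 32].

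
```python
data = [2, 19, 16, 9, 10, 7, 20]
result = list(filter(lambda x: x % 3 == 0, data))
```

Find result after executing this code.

Step 1: Filter elements divisible by 3:
  2 % 3 = 2: removed
  19 % 3 = 1: removed
  16 % 3 = 1: removed
  9 % 3 = 0: kept
  10 % 3 = 1: removed
  7 % 3 = 1: removed
  20 % 3 = 2: removed
Therefore result = [9].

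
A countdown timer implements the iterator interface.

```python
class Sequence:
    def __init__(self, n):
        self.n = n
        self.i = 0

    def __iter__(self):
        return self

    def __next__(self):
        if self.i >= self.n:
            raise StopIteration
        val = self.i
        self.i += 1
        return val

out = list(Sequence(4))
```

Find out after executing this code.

Step 1: Sequence(4) creates an iterator counting 0 to 3.
Step 2: list() consumes all values: [0, 1, 2, 3].
Therefore out = [0, 1, 2, 3].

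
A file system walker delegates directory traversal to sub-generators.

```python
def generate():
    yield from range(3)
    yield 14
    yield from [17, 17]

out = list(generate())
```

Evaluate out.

Step 1: Trace yields in order:
  yield 0
  yield 1
  yield 2
  yield 14
  yield 17
  yield 17
Therefore out = [0, 1, 2, 14, 17, 17].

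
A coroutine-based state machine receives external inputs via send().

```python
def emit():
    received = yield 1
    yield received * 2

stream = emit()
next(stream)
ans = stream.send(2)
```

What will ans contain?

Step 1: next(stream) advances to first yield, producing 1.
Step 2: send(2) resumes, received = 2.
Step 3: yield received * 2 = 2 * 2 = 4.
Therefore ans = 4.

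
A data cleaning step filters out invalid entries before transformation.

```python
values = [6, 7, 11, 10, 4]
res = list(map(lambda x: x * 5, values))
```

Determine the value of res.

Step 1: Apply lambda x: x * 5 to each element:
  6 -> 30
  7 -> 35
  11 -> 55
  10 -> 50
  4 -> 20
Therefore res = [30, 35, 55, 50, 20].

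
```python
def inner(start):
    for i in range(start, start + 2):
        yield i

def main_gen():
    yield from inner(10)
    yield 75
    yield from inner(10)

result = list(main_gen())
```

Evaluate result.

Step 1: main_gen() delegates to inner(10):
  yield 10
  yield 11
Step 2: yield 75
Step 3: Delegates to inner(10):
  yield 10
  yield 11
Therefore result = [10, 11, 75, 10, 11].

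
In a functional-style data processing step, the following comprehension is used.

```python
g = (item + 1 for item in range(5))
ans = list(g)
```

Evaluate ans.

Step 1: For each item in range(5), compute item+1:
  item=0: 0+1 = 1
  item=1: 1+1 = 2
  item=2: 2+1 = 3
  item=3: 3+1 = 4
  item=4: 4+1 = 5
Therefore ans = [1, 2, 3, 4, 5].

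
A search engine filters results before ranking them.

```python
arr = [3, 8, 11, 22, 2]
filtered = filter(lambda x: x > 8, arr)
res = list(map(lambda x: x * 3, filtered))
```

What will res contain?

Step 1: Filter arr for elements > 8:
  3: removed
  8: removed
  11: kept
  22: kept
  2: removed
Step 2: Map x * 3 on filtered [11, 22]:
  11 -> 33
  22 -> 66
Therefore res = [33, 66].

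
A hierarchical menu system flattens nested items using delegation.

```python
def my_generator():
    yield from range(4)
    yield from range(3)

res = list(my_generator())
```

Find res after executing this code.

Step 1: Trace yields in order:
  yield 0
  yield 1
  yield 2
  yield 3
  yield 0
  yield 1
  yield 2
Therefore res = [0, 1, 2, 3, 0, 1, 2].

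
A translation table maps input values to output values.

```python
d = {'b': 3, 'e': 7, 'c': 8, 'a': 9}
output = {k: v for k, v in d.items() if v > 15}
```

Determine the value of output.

Step 1: Filter items where value > 15:
  'b': 3 <= 15: removed
  'e': 7 <= 15: removed
  'c': 8 <= 15: removed
  'a': 9 <= 15: removed
Therefore output = {}.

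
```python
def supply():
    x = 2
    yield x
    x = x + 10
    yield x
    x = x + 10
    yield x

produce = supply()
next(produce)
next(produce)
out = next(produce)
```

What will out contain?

Step 1: Trace through generator execution:
  Yield 1: x starts at 2, yield 2
  Yield 2: x = 2 + 10 = 12, yield 12
  Yield 3: x = 12 + 10 = 22, yield 22
Step 2: First next() gets 2, second next() gets the second value, third next() yields 22.
Therefore out = 22.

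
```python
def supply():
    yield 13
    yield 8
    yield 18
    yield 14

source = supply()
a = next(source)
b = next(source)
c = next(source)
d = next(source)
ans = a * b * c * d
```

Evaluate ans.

Step 1: Create generator and consume all values:
  a = next(source) = 13
  b = next(source) = 8
  c = next(source) = 18
  d = next(source) = 14
Step 2: ans = 13 * 8 * 18 * 14 = 26208.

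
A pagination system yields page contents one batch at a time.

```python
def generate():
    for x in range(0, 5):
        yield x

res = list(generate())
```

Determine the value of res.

Step 1: The generator yields each value from range(0, 5).
Step 2: list() consumes all yields: [0, 1, 2, 3, 4].
Therefore res = [0, 1, 2, 3, 4].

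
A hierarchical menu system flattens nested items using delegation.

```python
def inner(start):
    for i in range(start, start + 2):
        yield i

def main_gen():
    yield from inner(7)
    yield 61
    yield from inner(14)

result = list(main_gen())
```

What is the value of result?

Step 1: main_gen() delegates to inner(7):
  yield 7
  yield 8
Step 2: yield 61
Step 3: Delegates to inner(14):
  yield 14
  yield 15
Therefore result = [7, 8, 61, 14, 15].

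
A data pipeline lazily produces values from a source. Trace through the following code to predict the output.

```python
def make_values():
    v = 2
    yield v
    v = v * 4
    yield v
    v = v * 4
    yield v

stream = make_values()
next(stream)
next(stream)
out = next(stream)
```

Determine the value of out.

Step 1: Trace through generator execution:
  Yield 1: v starts at 2, yield 2
  Yield 2: v = 2 * 4 = 8, yield 8
  Yield 3: v = 8 * 4 = 32, yield 32
Step 2: First next() gets 2, second next() gets the second value, third next() yields 32.
Therefore out = 32.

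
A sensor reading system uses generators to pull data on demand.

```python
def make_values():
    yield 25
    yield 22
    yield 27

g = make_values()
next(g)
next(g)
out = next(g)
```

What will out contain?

Step 1: make_values() creates a generator.
Step 2: next(g) yields 25 (consumed and discarded).
Step 3: next(g) yields 22 (consumed and discarded).
Step 4: next(g) yields 27, assigned to out.
Therefore out = 27.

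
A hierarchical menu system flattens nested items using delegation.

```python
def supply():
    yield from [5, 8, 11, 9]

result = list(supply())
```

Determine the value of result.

Step 1: yield from delegates to the iterable, yielding each element.
Step 2: Collected values: [5, 8, 11, 9].
Therefore result = [5, 8, 11, 9].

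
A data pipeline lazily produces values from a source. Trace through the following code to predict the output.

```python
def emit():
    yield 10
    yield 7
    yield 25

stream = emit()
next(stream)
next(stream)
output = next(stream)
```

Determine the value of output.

Step 1: emit() creates a generator.
Step 2: next(stream) yields 10 (consumed and discarded).
Step 3: next(stream) yields 7 (consumed and discarded).
Step 4: next(stream) yields 25, assigned to output.
Therefore output = 25.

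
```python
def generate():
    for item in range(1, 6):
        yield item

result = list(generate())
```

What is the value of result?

Step 1: The generator yields each value from range(1, 6).
Step 2: list() consumes all yields: [1, 2, 3, 4, 5].
Therefore result = [1, 2, 3, 4, 5].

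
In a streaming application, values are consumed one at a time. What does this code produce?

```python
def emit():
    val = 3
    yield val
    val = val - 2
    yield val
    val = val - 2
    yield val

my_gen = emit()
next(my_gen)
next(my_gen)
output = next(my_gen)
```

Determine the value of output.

Step 1: Trace through generator execution:
  Yield 1: val starts at 3, yield 3
  Yield 2: val = 3 - 2 = 1, yield 1
  Yield 3: val = 1 - 2 = -1, yield -1
Step 2: First next() gets 3, second next() gets the second value, third next() yields -1.
Therefore output = -1.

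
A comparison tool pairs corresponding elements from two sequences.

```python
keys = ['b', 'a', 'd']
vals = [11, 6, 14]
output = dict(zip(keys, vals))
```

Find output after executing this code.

Step 1: zip pairs keys with values:
  'b' -> 11
  'a' -> 6
  'd' -> 14
Therefore output = {'b': 11, 'a': 6, 'd': 14}.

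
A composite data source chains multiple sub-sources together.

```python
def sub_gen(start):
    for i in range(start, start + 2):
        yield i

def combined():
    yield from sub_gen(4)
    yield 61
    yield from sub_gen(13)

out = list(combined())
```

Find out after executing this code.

Step 1: combined() delegates to sub_gen(4):
  yield 4
  yield 5
Step 2: yield 61
Step 3: Delegates to sub_gen(13):
  yield 13
  yield 14
Therefore out = [4, 5, 61, 13, 14].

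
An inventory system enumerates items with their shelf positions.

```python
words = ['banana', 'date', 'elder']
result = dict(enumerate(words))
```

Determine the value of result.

Step 1: enumerate pairs indices with words:
  0 -> 'banana'
  1 -> 'date'
  2 -> 'elder'
Therefore result = {0: 'banana', 1: 'date', 2: 'elder'}.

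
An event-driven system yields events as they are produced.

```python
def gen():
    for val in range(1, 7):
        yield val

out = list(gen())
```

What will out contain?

Step 1: The generator yields each value from range(1, 7).
Step 2: list() consumes all yields: [1, 2, 3, 4, 5, 6].
Therefore out = [1, 2, 3, 4, 5, 6].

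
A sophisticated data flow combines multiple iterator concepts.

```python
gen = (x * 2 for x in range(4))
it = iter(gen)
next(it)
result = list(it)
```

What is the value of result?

Step 1: Generator produces [0, 2, 4, 6].
Step 2: next(it) consumes first element (0).
Step 3: list(it) collects remaining: [2, 4, 6].
Therefore result = [2, 4, 6].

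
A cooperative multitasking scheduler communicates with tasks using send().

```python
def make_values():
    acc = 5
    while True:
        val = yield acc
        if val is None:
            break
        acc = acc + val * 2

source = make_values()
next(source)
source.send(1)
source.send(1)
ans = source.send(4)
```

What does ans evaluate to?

Step 1: next() -> yield acc=5.
Step 2: send(1) -> val=1, acc = 5 + 1*2 = 7, yield 7.
Step 3: send(1) -> val=1, acc = 7 + 1*2 = 9, yield 9.
Step 4: send(4) -> val=4, acc = 9 + 4*2 = 17, yield 17.
Therefore ans = 17.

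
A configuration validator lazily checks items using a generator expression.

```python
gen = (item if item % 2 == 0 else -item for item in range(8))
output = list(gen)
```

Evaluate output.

Step 1: For each item in range(8), yield item if even, else -item:
  item=0: even, yield 0
  item=1: odd, yield -1
  item=2: even, yield 2
  item=3: odd, yield -3
  item=4: even, yield 4
  item=5: odd, yield -5
  item=6: even, yield 6
  item=7: odd, yield -7
Therefore output = [0, -1, 2, -3, 4, -5, 6, -7].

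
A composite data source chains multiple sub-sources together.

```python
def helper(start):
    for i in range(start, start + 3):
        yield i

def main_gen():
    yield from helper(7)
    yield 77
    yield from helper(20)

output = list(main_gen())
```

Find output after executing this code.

Step 1: main_gen() delegates to helper(7):
  yield 7
  yield 8
  yield 9
Step 2: yield 77
Step 3: Delegates to helper(20):
  yield 20
  yield 21
  yield 22
Therefore output = [7, 8, 9, 77, 20, 21, 22].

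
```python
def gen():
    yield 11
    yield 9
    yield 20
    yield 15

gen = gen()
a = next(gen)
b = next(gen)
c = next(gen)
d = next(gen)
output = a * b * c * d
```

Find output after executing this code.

Step 1: Create generator and consume all values:
  a = next(gen) = 11
  b = next(gen) = 9
  c = next(gen) = 20
  d = next(gen) = 15
Step 2: output = 11 * 9 * 20 * 15 = 29700.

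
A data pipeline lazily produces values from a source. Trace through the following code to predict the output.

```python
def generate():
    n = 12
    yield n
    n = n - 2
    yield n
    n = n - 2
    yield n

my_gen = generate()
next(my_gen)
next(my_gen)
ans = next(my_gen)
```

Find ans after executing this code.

Step 1: Trace through generator execution:
  Yield 1: n starts at 12, yield 12
  Yield 2: n = 12 - 2 = 10, yield 10
  Yield 3: n = 10 - 2 = 8, yield 8
Step 2: First next() gets 12, second next() gets the second value, third next() yields 8.
Therefore ans = 8.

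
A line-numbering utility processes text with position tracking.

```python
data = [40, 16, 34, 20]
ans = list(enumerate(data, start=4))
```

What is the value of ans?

Step 1: enumerate with start=4:
  (4, 40)
  (5, 16)
  (6, 34)
  (7, 20)
Therefore ans = [(4, 40), (5, 16), (6, 34), (7, 20)].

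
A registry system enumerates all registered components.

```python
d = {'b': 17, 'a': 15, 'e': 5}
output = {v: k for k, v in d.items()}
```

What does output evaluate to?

Step 1: Invert dict (swap keys and values):
  'b': 17 -> 17: 'b'
  'a': 15 -> 15: 'a'
  'e': 5 -> 5: 'e'
Therefore output = {17: 'b', 15: 'a', 5: 'e'}.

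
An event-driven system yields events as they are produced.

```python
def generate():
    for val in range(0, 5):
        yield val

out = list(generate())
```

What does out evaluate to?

Step 1: The generator yields each value from range(0, 5).
Step 2: list() consumes all yields: [0, 1, 2, 3, 4].
Therefore out = [0, 1, 2, 3, 4].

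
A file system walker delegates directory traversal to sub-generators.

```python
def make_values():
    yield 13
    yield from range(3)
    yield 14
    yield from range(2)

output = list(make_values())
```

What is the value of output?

Step 1: Trace yields in order:
  yield 13
  yield 0
  yield 1
  yield 2
  yield 14
  yield 0
  yield 1
Therefore output = [13, 0, 1, 2, 14, 0, 1].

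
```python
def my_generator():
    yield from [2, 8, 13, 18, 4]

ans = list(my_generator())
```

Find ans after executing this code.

Step 1: yield from delegates to the iterable, yielding each element.
Step 2: Collected values: [2, 8, 13, 18, 4].
Therefore ans = [2, 8, 13, 18, 4].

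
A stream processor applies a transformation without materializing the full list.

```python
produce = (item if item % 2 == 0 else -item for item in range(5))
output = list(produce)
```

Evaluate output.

Step 1: For each item in range(5), yield item if even, else -item:
  item=0: even, yield 0
  item=1: odd, yield -1
  item=2: even, yield 2
  item=3: odd, yield -3
  item=4: even, yield 4
Therefore output = [0, -1, 2, -3, 4].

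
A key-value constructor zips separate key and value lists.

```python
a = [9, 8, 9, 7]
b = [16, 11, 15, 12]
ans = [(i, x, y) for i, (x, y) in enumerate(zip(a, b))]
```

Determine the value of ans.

Step 1: enumerate(zip(a, b)) gives index with paired elements:
  i=0: (9, 16)
  i=1: (8, 11)
  i=2: (9, 15)
  i=3: (7, 12)
Therefore ans = [(0, 9, 16), (1, 8, 11), (2, 9, 15), (3, 7, 12)].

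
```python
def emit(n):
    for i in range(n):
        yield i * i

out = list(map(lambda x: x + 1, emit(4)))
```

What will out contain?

Step 1: emit(4) yields squares: [0, 1, 4, 9].
Step 2: map adds 1 to each: [1, 2, 5, 10].
Therefore out = [1, 2, 5, 10].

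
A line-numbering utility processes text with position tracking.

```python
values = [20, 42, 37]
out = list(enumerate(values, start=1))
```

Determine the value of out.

Step 1: enumerate with start=1:
  (1, 20)
  (2, 42)
  (3, 37)
Therefore out = [(1, 20), (2, 42), (3, 37)].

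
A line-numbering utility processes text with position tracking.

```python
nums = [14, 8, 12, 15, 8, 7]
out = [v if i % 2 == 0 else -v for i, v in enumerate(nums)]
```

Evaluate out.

Step 1: For each (i, v), keep v if i is even, negate if odd:
  i=0 (even): keep 14
  i=1 (odd): negate to -8
  i=2 (even): keep 12
  i=3 (odd): negate to -15
  i=4 (even): keep 8
  i=5 (odd): negate to -7
Therefore out = [14, -8, 12, -15, 8, -7].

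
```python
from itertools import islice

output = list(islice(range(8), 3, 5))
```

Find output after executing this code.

Step 1: islice(range(8), 3, 5) takes elements at indices [3, 5).
Step 2: Elements: [3, 4].
Therefore output = [3, 4].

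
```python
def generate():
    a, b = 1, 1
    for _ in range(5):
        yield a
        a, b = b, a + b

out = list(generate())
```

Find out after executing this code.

Step 1: Fibonacci-like sequence starting with a=1, b=1:
  Iteration 1: yield a=1, then a,b = 1,2
  Iteration 2: yield a=1, then a,b = 2,3
  Iteration 3: yield a=2, then a,b = 3,5
  Iteration 4: yield a=3, then a,b = 5,8
  Iteration 5: yield a=5, then a,b = 8,13
Therefore out = [1, 1, 2, 3, 5].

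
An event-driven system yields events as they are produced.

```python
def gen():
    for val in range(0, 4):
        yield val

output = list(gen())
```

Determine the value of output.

Step 1: The generator yields each value from range(0, 4).
Step 2: list() consumes all yields: [0, 1, 2, 3].
Therefore output = [0, 1, 2, 3].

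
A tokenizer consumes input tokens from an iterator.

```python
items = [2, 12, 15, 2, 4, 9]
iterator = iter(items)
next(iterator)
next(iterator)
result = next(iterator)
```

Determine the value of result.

Step 1: Create iterator over [2, 12, 15, 2, 4, 9].
Step 2: next() consumes 2.
Step 3: next() consumes 12.
Step 4: next() returns 15.
Therefore result = 15.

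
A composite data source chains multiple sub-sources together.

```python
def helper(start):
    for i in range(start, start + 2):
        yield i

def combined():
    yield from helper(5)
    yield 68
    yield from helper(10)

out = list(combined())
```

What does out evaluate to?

Step 1: combined() delegates to helper(5):
  yield 5
  yield 6
Step 2: yield 68
Step 3: Delegates to helper(10):
  yield 10
  yield 11
Therefore out = [5, 6, 68, 10, 11].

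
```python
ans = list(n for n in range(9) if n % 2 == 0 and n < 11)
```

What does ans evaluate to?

Step 1: Filter range(9) where n % 2 == 0 and n < 11:
  n=0: both conditions met, included
  n=1: excluded (1 % 2 != 0)
  n=2: both conditions met, included
  n=3: excluded (3 % 2 != 0)
  n=4: both conditions met, included
  n=5: excluded (5 % 2 != 0)
  n=6: both conditions met, included
  n=7: excluded (7 % 2 != 0)
  n=8: both conditions met, included
Therefore ans = [0, 2, 4, 6, 8].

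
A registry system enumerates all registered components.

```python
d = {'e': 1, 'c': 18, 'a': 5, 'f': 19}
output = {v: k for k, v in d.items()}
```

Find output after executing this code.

Step 1: Invert dict (swap keys and values):
  'e': 1 -> 1: 'e'
  'c': 18 -> 18: 'c'
  'a': 5 -> 5: 'a'
  'f': 19 -> 19: 'f'
Therefore output = {1: 'e', 18: 'c', 5: 'a', 19: 'f'}.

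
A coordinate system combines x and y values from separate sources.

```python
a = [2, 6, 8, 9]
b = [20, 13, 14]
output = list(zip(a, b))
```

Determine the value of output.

Step 1: zip stops at shortest (len(a)=4, len(b)=3):
  Index 0: (2, 20)
  Index 1: (6, 13)
  Index 2: (8, 14)
Step 2: Last element of a (9) has no pair, dropped.
Therefore output = [(2, 20), (6, 13), (8, 14)].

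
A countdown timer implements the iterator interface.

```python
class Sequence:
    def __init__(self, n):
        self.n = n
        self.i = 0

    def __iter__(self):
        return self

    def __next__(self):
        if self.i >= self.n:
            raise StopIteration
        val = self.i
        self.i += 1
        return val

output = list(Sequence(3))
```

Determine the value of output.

Step 1: Sequence(3) creates an iterator counting 0 to 2.
Step 2: list() consumes all values: [0, 1, 2].
Therefore output = [0, 1, 2].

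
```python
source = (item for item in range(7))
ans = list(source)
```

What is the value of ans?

Step 1: Generator expression iterates range(7): [0, 1, 2, 3, 4, 5, 6].
Step 2: list() collects all values.
Therefore ans = [0, 1, 2, 3, 4, 5, 6].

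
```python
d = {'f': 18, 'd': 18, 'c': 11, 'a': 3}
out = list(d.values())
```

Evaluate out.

Step 1: d.values() returns the dictionary values in insertion order.
Therefore out = [18, 18, 11, 3].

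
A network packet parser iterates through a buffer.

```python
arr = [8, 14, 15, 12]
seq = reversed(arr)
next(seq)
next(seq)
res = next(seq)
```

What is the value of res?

Step 1: reversed([8, 14, 15, 12]) gives iterator: [12, 15, 14, 8].
Step 2: First next() = 12, second next() = 15.
Step 3: Third next() = 14.
Therefore res = 14.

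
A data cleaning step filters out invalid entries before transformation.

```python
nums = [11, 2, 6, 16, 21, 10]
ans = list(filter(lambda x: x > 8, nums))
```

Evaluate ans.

Step 1: Filter elements > 8:
  11: kept
  2: removed
  6: removed
  16: kept
  21: kept
  10: kept
Therefore ans = [11, 16, 21, 10].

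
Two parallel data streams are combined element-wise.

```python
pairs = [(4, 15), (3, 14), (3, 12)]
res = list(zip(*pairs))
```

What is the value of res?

Step 1: zip(*pairs) transposes: unzips [(4, 15), (3, 14), (3, 12)] into separate sequences.
Step 2: First elements: (4, 3, 3), second elements: (15, 14, 12).
Therefore res = [(4, 3, 3), (15, 14, 12)].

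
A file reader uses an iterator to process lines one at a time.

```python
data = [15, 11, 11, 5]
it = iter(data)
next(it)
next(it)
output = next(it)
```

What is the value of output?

Step 1: Create iterator over [15, 11, 11, 5].
Step 2: next() consumes 15.
Step 3: next() consumes 11.
Step 4: next() returns 11.
Therefore output = 11.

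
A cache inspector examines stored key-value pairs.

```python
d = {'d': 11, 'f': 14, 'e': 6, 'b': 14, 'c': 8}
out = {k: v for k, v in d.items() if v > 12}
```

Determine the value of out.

Step 1: Filter items where value > 12:
  'd': 11 <= 12: removed
  'f': 14 > 12: kept
  'e': 6 <= 12: removed
  'b': 14 > 12: kept
  'c': 8 <= 12: removed
Therefore out = {'f': 14, 'b': 14}.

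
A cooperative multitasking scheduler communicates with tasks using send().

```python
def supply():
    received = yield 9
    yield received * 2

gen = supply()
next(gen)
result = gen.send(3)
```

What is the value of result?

Step 1: next(gen) advances to first yield, producing 9.
Step 2: send(3) resumes, received = 3.
Step 3: yield received * 2 = 3 * 2 = 6.
Therefore result = 6.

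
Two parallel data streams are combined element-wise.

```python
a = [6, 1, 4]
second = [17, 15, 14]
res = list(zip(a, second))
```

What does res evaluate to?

Step 1: zip pairs elements at same index:
  Index 0: (6, 17)
  Index 1: (1, 15)
  Index 2: (4, 14)
Therefore res = [(6, 17), (1, 15), (4, 14)].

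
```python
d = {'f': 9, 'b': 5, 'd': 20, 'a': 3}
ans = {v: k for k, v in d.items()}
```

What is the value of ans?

Step 1: Invert dict (swap keys and values):
  'f': 9 -> 9: 'f'
  'b': 5 -> 5: 'b'
  'd': 20 -> 20: 'd'
  'a': 3 -> 3: 'a'
Therefore ans = {9: 'f', 5: 'b', 20: 'd', 3: 'a'}.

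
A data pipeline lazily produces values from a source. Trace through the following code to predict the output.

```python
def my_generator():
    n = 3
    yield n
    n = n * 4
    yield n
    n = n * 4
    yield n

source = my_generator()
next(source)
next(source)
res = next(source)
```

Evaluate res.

Step 1: Trace through generator execution:
  Yield 1: n starts at 3, yield 3
  Yield 2: n = 3 * 4 = 12, yield 12
  Yield 3: n = 12 * 4 = 48, yield 48
Step 2: First next() gets 3, second next() gets the second value, third next() yields 48.
Therefore res = 48.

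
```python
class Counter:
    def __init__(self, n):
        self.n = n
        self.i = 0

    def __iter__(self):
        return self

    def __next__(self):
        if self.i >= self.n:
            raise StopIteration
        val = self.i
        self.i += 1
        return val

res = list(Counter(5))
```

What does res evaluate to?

Step 1: Counter(5) creates an iterator counting 0 to 4.
Step 2: list() consumes all values: [0, 1, 2, 3, 4].
Therefore res = [0, 1, 2, 3, 4].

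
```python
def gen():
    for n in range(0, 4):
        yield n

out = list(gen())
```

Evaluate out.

Step 1: The generator yields each value from range(0, 4).
Step 2: list() consumes all yields: [0, 1, 2, 3].
Therefore out = [0, 1, 2, 3].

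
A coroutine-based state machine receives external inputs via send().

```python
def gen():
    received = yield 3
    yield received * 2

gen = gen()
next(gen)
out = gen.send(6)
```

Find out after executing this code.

Step 1: next(gen) advances to first yield, producing 3.
Step 2: send(6) resumes, received = 6.
Step 3: yield received * 2 = 6 * 2 = 12.
Therefore out = 12.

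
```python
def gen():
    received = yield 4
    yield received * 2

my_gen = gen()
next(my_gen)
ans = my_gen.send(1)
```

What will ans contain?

Step 1: next(my_gen) advances to first yield, producing 4.
Step 2: send(1) resumes, received = 1.
Step 3: yield received * 2 = 1 * 2 = 2.
Therefore ans = 2.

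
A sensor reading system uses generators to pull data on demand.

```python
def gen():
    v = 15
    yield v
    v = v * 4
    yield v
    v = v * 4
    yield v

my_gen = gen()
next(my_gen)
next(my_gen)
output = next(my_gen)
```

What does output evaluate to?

Step 1: Trace through generator execution:
  Yield 1: v starts at 15, yield 15
  Yield 2: v = 15 * 4 = 60, yield 60
  Yield 3: v = 60 * 4 = 240, yield 240
Step 2: First next() gets 15, second next() gets the second value, third next() yields 240.
Therefore output = 240.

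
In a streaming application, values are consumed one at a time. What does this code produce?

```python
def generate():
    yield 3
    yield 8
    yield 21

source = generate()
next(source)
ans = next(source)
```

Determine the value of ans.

Step 1: generate() creates a generator.
Step 2: next(source) yields 3 (consumed and discarded).
Step 3: next(source) yields 8, assigned to ans.
Therefore ans = 8.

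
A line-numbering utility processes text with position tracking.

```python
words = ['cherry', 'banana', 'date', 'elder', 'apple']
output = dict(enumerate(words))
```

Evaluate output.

Step 1: enumerate pairs indices with words:
  0 -> 'cherry'
  1 -> 'banana'
  2 -> 'date'
  3 -> 'elder'
  4 -> 'apple'
Therefore output = {0: 'cherry', 1: 'banana', 2: 'date', 3: 'elder', 4: 'apple'}.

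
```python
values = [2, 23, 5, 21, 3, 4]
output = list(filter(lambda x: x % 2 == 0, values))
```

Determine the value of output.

Step 1: Filter elements divisible by 2:
  2 % 2 = 0: kept
  23 % 2 = 1: removed
  5 % 2 = 1: removed
  21 % 2 = 1: removed
  3 % 2 = 1: removed
  4 % 2 = 0: kept
Therefore output = [2, 4].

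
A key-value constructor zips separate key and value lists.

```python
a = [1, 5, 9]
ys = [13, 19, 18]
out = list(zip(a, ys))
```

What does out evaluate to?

Step 1: zip pairs elements at same index:
  Index 0: (1, 13)
  Index 1: (5, 19)
  Index 2: (9, 18)
Therefore out = [(1, 13), (5, 19), (9, 18)].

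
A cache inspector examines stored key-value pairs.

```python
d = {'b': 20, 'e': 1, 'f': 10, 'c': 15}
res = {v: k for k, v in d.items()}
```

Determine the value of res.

Step 1: Invert dict (swap keys and values):
  'b': 20 -> 20: 'b'
  'e': 1 -> 1: 'e'
  'f': 10 -> 10: 'f'
  'c': 15 -> 15: 'c'
Therefore res = {20: 'b', 1: 'e', 10: 'f', 15: 'c'}.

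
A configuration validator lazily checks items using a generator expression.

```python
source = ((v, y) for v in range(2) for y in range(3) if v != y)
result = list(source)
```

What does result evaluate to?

Step 1: Nested generator over range(2) x range(3) where v != y:
  (0, 0): excluded (v == y)
  (0, 1): included
  (0, 2): included
  (1, 0): included
  (1, 1): excluded (v == y)
  (1, 2): included
Therefore result = [(0, 1), (0, 2), (1, 0), (1, 2)].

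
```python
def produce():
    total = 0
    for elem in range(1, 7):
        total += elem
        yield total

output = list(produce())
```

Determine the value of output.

Step 1: Generator accumulates running sum:
  elem=1: total = 1, yield 1
  elem=2: total = 3, yield 3
  elem=3: total = 6, yield 6
  elem=4: total = 10, yield 10
  elem=5: total = 15, yield 15
  elem=6: total = 21, yield 21
Therefore output = [1, 3, 6, 10, 15, 21].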